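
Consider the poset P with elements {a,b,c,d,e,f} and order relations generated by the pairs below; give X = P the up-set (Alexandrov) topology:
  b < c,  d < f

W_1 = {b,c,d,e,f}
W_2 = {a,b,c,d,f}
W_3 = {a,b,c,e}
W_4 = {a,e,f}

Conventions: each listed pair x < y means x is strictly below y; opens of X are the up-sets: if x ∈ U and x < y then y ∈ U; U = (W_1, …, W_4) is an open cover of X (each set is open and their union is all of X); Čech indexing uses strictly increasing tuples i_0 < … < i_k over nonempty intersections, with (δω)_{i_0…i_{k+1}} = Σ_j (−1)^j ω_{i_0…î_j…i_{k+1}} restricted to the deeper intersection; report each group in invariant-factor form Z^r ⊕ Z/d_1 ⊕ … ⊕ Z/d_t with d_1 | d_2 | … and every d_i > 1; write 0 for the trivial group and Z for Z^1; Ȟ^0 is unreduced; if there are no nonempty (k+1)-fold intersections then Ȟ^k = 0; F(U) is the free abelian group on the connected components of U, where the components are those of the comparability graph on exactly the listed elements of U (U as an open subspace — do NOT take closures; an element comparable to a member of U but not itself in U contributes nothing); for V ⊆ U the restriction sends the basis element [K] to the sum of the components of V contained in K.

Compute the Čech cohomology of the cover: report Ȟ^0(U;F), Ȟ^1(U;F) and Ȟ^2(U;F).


Ȟ^0(U;F) ≅ Z^4,  Ȟ^1(U;F) ≅ 0,  Ȟ^2(U;F) ≅ 0

nerve simplices:
  W12={b,c,d,f} W13={b,c,e} W14={e,f} W23={a,b,c} W24={a,f} W34={a,e}
  W123={b,c} W124={f} W134={e} W234={a}
components per intersection:
  W1: {b,c} {d,f} {e}
  W2: {a} {b,c} {d,f}
  W3: {a} {b,c} {e}
  W4: {a} {e} {f}
  W12: {b,c} {d,f}
  W13: {b,c} {e}
  W14: {e} {f}
  W23: {a} {b,c}
  W24: {a} {f}
  W34: {a} {e}
  W123: {b,c}
  W124: {f}
  W134: {e}
  W234: {a}
C dims 12,12,4; δ0: rk 8, SNF 1^8; δ1: rk 4, SNF 1^4
degree 0: 12−8−0 = 4 → Ȟ^0 ≅ Z^4
degree 1: 12−4−8 = 0 → Ȟ^1 ≅ 0
degree 2: 4−0−4 = 0 → Ȟ^2 ≅ 0


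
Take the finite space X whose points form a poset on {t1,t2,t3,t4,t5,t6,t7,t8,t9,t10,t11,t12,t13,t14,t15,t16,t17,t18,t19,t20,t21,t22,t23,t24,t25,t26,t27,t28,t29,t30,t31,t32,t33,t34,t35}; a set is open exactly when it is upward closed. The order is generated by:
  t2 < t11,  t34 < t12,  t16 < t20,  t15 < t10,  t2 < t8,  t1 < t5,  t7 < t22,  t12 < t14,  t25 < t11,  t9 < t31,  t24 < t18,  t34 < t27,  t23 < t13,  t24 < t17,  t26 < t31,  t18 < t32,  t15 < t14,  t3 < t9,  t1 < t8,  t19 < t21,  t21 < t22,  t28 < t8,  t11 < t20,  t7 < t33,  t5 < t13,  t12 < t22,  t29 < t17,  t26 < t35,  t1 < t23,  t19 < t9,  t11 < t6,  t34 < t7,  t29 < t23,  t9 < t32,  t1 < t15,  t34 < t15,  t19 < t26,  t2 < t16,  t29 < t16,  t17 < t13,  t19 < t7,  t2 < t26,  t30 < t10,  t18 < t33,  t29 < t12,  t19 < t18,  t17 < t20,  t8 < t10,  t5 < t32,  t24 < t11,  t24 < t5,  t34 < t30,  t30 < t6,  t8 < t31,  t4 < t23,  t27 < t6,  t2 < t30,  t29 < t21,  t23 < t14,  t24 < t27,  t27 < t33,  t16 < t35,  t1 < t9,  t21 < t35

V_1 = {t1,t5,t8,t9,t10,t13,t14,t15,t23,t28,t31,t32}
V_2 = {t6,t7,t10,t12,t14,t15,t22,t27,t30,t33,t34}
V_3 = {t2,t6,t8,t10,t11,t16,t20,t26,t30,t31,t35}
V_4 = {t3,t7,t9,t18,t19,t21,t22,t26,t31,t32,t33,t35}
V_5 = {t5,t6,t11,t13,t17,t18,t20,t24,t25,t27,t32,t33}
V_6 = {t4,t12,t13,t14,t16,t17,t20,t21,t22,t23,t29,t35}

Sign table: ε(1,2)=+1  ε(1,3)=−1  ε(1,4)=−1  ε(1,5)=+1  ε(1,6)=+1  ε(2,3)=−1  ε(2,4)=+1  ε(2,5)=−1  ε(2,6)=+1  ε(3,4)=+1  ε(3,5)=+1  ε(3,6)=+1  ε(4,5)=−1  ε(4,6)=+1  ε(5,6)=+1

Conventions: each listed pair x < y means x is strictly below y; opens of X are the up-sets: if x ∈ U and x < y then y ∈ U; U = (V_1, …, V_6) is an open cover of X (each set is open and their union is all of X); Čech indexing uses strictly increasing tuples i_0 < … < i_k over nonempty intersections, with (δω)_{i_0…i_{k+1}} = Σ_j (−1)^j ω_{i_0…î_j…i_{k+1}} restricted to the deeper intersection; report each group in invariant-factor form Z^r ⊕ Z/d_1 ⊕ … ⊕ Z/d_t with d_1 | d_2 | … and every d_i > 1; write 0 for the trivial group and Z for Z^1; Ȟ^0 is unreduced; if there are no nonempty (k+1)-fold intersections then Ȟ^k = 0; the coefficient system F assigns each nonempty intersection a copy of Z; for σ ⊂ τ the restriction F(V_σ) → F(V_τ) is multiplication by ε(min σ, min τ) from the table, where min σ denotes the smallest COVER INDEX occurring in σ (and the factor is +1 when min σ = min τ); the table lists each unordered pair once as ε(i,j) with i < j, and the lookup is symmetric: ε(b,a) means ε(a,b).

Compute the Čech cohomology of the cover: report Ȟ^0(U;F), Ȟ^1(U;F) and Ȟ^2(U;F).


Ȟ^0(U;F) ≅ 0,  Ȟ^1(U;F) ≅ Z/2,  Ȟ^2(U;F) ≅ Z

cover nerve:
  V12={t10,t14,t15} V13={t8,t10,t31} V14={t9,t31,t32} V15={t5,t13,t32} V16={t13,t14,t23} V23={t6,t10,t30} V24={t7,t22,t33} V25={t6,t27,t33} V26={t12,t14,t22} V34={t26,t31,t35} V35={t6,t11,t20} V36={t16,t20,t35} V45={t18,t32,t33} V46={t21,t22,t35} V56={t13,t17,t20}
  V123={t10} V126={t14} V134={t31} V145={t32} V156={t13} V235={t6} V245={t33} V246={t22} V346={t35} V356={t20}
C dims 6,15,10; δ0: rk 6, SNF 1^5·2; δ1: rk 9, SNF 1^9
Ȟ^0: (6−6)−0=0 ⇒ 0
Ȟ^1: (15−9)−6=0 plus torsion [2] ⇒ Z/2
Ȟ^2: (10−0)−9=1 ⇒ Z


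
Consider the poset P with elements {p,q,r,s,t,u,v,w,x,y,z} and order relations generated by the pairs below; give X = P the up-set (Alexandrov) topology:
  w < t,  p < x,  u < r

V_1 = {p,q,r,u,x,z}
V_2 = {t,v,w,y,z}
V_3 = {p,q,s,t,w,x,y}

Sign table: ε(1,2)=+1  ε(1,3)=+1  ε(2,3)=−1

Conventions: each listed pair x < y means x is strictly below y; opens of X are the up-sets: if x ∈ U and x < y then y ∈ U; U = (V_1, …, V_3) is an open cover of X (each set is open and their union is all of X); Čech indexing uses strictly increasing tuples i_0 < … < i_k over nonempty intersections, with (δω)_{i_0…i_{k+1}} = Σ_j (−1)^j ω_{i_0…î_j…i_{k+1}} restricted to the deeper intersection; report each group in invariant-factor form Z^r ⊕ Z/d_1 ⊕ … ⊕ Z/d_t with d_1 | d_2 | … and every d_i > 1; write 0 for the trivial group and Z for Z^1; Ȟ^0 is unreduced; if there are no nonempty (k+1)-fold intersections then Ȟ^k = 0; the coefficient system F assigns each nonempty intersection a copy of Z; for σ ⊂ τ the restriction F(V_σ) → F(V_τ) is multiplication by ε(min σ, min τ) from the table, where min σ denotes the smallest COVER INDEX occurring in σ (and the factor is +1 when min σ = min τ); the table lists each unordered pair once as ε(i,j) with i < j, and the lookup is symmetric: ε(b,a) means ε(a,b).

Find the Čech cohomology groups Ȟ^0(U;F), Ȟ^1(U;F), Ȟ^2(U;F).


intersection data:
  V12={z} V13={p,q,x} V23={t,w,y}
C dims 3,3; δ0: rk 3, SNF 1^2·2
Ȟ^0 = (3 − 3) − 0 = 0, so Ȟ^0 ≅ 0
Ȟ^1 = (3 − 0) − 3 = 0 plus torsion [2], so Ȟ^1 ≅ Z/2
Ȟ^2 = (0 − 0) − 0 = 0, so Ȟ^2 ≅ 0

Ȟ^0 = 0, Ȟ^1 = Z/2 and Ȟ^2 = 0


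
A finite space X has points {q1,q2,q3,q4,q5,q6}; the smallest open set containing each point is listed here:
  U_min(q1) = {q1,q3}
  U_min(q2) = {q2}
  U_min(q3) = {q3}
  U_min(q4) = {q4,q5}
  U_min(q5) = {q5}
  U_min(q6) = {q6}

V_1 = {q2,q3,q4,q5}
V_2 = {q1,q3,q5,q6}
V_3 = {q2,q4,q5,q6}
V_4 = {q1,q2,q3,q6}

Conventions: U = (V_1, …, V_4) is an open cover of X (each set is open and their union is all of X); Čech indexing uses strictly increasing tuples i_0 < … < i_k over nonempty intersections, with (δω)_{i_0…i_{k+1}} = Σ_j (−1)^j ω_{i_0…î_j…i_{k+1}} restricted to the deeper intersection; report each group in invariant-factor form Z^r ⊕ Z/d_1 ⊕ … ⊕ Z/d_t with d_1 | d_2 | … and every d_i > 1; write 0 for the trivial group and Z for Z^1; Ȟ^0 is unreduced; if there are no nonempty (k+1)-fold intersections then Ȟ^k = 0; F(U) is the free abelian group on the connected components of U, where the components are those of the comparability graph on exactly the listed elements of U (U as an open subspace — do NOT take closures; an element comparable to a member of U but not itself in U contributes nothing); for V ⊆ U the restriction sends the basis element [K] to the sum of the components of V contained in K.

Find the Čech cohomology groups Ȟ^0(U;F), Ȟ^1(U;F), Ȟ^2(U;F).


nonempty intersections:
  V12={q3,q5} V13={q2,q4,q5} V14={q2,q3} V23={q5,q6} V24={q1,q3,q6} V34={q2,q6}
  V123={q5} V124={q3} V134={q2} V234={q6}
components per intersection:
  V1: {q2} {q3} {q4,q5}
  V2: {q1,q3} {q5} {q6}
  V3: {q2} {q4,q5} {q6}
  V4: {q1,q3} {q2} {q6}
  V12: {q3} {q5}
  V13: {q2} {q4,q5}
  V14: {q2} {q3}
  V23: {q5} {q6}
  V24: {q1,q3} {q6}
  V34: {q2} {q6}
  V123: {q5}
  V124: {q3}
  V134: {q2}
  V234: {q6}
C dims 12,12,4; δ0: rk 8, SNF 1^8; δ1: rk 4, SNF 1^4
Ȟ^0: (12−8)−0=4 ⇒ Z^4
Ȟ^1: (12−4)−8=0 ⇒ 0
Ȟ^2: (4−0)−4=0 ⇒ 0

Ȟ^0 = Z^4, Ȟ^1 = 0, Ȟ^2 = 0


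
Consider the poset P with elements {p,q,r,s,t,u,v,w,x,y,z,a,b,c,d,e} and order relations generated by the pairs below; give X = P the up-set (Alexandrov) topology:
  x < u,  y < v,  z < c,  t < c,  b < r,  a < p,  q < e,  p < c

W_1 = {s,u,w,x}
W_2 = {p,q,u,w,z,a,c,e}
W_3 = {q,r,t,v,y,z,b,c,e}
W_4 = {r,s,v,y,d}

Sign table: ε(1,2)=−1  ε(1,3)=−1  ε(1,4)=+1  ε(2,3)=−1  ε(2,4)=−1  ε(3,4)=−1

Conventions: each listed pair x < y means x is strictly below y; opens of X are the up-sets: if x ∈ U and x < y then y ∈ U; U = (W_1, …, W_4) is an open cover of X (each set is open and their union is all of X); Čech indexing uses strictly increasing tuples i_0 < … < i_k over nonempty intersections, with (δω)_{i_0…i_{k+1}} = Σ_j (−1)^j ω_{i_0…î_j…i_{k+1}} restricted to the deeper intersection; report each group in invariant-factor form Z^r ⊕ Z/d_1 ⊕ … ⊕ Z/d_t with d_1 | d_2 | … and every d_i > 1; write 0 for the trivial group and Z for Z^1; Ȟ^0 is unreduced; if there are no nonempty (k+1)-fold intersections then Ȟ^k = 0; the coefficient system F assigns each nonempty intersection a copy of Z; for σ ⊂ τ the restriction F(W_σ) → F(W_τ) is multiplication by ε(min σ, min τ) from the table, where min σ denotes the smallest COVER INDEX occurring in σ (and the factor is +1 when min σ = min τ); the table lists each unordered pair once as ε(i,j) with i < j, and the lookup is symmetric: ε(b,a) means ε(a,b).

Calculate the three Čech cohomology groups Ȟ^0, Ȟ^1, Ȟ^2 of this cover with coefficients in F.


cover nerve:
  W12={u,w} W14={s} W23={q,z,c,e} W34={r,v,y}
C dims 4,4; δ0: rk 4, SNF 1^3·2
Ȟ^0: (4−4)−0=0 ⇒ 0
Ȟ^1: (4−0)−4=0 plus torsion [2] ⇒ Z/2
Ȟ^2: (0−0)−0=0 ⇒ 0

Ȟ^0 = 0,  Ȟ^1 = Z/2,  Ȟ^2 = 0


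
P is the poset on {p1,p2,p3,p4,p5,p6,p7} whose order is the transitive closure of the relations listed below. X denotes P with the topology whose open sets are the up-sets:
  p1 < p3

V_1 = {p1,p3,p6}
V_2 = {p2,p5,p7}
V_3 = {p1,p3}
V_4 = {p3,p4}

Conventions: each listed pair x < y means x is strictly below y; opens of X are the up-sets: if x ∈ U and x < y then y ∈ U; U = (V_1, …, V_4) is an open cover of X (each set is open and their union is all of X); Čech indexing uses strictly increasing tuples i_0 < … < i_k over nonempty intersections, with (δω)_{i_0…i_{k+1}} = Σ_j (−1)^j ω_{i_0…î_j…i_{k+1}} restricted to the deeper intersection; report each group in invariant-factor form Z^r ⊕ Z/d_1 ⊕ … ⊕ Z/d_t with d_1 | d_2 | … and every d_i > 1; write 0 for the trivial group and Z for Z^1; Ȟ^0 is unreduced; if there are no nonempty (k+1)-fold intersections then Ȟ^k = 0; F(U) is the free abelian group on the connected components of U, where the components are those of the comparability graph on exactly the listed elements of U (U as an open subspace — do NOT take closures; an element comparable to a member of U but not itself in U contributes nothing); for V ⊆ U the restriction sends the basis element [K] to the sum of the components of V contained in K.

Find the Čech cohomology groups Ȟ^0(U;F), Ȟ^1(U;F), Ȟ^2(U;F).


nonempty intersections:
  V13={p1,p3} V14={p3} V34={p3}
  V134={p3}
components per intersection:
  V1: {p1,p3} {p6}
  V2: {p2} {p5} {p7}
  V3: {p1,p3}
  V4: {p3} {p4}
  V13: {p1,p3}
  V14: {p3}
  V34: {p3}
  V134: {p3}
C dims 8,3,1; δ0: rk 2, SNF 1^2; δ1: rk 1, SNF 1^1
Ȟ^0: (8−2)−0=6 ⇒ Z^6
Ȟ^1: (3−1)−2=0 ⇒ 0
Ȟ^2: (1−0)−1=0 ⇒ 0

Ȟ^0 ≅ Z^6, Ȟ^1 ≅ 0 and Ȟ^2 ≅ 0


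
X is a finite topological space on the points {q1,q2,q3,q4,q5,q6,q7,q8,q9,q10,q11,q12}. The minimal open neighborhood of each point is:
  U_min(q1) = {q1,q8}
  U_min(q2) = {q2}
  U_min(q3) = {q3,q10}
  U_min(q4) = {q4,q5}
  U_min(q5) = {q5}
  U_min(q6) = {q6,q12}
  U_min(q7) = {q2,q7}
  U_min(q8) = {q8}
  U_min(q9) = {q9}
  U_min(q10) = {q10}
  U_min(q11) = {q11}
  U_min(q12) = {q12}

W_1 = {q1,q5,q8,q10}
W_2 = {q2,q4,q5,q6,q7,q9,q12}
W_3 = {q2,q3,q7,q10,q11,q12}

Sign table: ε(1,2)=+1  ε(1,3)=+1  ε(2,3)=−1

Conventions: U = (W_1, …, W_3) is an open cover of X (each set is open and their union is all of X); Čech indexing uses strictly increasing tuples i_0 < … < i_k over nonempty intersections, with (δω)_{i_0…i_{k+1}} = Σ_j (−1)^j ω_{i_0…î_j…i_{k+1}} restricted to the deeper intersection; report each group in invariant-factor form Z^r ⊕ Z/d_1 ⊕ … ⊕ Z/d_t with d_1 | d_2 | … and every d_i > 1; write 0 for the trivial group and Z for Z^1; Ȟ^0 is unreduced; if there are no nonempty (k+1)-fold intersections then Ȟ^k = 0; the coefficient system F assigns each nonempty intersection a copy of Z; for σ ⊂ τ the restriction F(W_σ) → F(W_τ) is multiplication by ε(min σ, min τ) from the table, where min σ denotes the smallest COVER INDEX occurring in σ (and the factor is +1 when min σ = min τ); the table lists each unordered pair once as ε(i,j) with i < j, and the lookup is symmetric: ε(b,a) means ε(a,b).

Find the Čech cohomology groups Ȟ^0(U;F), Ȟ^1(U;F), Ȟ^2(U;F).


nonempty overlaps:
  W12={q5} W13={q10} W23={q2,q7,q12}
C dims 3,3; δ0: rk 3, SNF 1^2·2
degree 0: 3−3−0 = 0 → Ȟ^0 ≅ 0
degree 1: 3−0−3 = 0 plus torsion [2] → Ȟ^1 ≅ Z/2
degree 2: 0−0−0 = 0 → Ȟ^2 ≅ 0

Ȟ^0 ≅ 0, Ȟ^1 ≅ Z/2 and Ȟ^2 ≅ 0


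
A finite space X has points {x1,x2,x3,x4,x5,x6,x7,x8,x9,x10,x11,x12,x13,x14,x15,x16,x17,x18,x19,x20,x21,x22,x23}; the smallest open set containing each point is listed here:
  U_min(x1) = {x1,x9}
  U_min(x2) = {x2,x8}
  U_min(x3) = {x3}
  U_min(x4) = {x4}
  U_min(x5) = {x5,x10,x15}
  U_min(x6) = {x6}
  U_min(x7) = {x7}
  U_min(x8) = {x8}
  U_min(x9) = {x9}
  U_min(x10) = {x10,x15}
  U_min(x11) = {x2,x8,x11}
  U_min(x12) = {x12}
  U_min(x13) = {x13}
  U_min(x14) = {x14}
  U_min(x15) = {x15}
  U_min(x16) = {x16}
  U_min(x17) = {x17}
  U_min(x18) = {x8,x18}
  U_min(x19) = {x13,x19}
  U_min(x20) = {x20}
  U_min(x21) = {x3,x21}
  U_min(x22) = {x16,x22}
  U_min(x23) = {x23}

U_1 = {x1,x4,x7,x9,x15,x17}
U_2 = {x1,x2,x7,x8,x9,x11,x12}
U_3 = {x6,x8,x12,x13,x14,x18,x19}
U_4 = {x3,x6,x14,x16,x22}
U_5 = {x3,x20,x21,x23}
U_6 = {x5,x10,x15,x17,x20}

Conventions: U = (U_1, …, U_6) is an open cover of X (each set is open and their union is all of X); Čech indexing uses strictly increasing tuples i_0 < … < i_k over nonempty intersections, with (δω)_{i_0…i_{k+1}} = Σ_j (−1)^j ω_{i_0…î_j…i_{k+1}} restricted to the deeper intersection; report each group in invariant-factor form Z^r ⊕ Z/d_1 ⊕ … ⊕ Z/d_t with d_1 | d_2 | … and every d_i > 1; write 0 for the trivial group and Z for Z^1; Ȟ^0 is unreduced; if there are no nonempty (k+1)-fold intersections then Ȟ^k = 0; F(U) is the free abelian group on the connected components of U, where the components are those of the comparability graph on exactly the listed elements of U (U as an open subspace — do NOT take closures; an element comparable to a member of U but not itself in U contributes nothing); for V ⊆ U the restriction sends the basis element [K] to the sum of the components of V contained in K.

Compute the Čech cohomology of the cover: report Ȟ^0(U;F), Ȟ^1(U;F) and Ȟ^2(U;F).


Ȟ^0 = Z^14, Ȟ^1 = 0 and Ȟ^2 = 0

nonempty overlaps:
  U12={x1,x7,x9} U16={x15,x17} U23={x8,x12} U34={x6,x14} U45={x3} U56={x20}
components per intersection:
  U1: {x1,x9} {x4} {x7} {x15} {x17}
  U2: {x1,x9} {x2,x8,x11} {x7} {x12}
  U3: {x6} {x8,x18} {x12} {x13,x19} {x14}
  U4: {x3} {x6} {x14} {x16,x22}
  U5: {x3,x21} {x20} {x23}
  U6: {x5,x10,x15} {x17} {x20}
  U12: {x1,x9} {x7}
  U16: {x15} {x17}
  U23: {x8} {x12}
  U34: {x6} {x14}
  U45: {x3}
  U56: {x20}
C dims 24,10; δ0: rk 10, SNF 1^10
degree 0: 24−10−0 = 14 → Ȟ^0 ≅ Z^14
degree 1: 10−0−10 = 0 → Ȟ^1 ≅ 0
degree 2: 0−0−0 = 0 → Ȟ^2 ≅ 0


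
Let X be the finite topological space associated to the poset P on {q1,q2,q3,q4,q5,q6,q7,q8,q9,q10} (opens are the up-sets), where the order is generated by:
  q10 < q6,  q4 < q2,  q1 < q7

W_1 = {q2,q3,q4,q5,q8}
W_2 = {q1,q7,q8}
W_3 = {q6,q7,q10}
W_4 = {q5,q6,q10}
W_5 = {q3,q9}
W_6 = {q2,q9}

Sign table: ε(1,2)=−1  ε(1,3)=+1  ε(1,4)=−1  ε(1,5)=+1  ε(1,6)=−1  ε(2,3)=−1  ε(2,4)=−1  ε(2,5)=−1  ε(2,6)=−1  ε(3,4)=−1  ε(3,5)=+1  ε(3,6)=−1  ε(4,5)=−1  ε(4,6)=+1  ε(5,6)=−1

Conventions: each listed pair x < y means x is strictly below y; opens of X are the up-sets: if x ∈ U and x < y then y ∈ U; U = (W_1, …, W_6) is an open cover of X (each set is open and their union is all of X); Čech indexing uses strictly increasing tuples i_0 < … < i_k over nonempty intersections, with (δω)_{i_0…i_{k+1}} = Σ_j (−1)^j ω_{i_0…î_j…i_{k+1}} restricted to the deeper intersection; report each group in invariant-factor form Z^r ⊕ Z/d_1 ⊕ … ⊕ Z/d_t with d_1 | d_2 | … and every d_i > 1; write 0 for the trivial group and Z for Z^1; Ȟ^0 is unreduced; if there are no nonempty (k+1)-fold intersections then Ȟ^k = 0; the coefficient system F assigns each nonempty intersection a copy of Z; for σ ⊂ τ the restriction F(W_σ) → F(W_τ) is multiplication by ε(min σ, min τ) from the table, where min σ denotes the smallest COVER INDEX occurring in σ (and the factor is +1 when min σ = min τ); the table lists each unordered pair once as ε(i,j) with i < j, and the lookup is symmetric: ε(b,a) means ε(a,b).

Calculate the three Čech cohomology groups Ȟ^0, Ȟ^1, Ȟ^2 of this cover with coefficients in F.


nerve of the cover:
  W12={q8} W14={q5} W15={q3} W16={q2} W23={q7} W34={q6,q10} W56={q9}
C dims 6,7; δ0: rk 5, SNF 1^5
Ȟ^0 = (6 − 5) − 0 = 1, so Ȟ^0 ≅ Z
Ȟ^1 = (7 − 0) − 5 = 2, so Ȟ^1 ≅ Z^2
Ȟ^2 = (0 − 0) − 0 = 0, so Ȟ^2 ≅ 0

Ȟ^0 = Z, Ȟ^1 = Z^2 and Ȟ^2 = 0


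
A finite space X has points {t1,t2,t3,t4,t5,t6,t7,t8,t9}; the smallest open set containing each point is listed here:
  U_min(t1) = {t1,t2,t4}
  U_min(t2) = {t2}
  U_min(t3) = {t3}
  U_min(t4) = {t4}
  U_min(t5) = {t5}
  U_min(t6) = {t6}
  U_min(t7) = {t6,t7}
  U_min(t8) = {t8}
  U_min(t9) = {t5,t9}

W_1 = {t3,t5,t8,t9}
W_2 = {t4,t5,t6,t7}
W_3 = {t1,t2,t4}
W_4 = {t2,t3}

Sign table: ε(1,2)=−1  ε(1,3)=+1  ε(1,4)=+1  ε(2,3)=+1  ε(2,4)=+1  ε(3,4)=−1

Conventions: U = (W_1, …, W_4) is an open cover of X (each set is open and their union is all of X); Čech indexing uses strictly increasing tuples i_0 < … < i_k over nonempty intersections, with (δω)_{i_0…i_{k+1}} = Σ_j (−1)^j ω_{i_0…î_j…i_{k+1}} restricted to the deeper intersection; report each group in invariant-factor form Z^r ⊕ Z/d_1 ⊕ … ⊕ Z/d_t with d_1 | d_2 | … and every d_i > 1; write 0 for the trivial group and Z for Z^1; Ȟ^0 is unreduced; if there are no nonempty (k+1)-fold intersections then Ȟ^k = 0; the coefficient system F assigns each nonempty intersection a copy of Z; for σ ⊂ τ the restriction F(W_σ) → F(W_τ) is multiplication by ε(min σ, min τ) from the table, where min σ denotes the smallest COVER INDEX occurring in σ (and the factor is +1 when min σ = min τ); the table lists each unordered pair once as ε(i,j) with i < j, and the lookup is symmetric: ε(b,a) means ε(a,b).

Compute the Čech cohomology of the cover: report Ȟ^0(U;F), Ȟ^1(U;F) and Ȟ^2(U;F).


Ȟ^0 ≅ Z, Ȟ^1 ≅ Z and Ȟ^2 ≅ 0

intersection data:
  W12={t5} W14={t3} W23={t4} W34={t2}
C dims 4,4; δ0: rk 3, SNF 1^3
Ȟ^0 = (4 − 3) − 0 = 1, so Ȟ^0 ≅ Z
Ȟ^1 = (4 − 0) − 3 = 1, so Ȟ^1 ≅ Z
Ȟ^2 = (0 − 0) − 0 = 0, so Ȟ^2 ≅ 0


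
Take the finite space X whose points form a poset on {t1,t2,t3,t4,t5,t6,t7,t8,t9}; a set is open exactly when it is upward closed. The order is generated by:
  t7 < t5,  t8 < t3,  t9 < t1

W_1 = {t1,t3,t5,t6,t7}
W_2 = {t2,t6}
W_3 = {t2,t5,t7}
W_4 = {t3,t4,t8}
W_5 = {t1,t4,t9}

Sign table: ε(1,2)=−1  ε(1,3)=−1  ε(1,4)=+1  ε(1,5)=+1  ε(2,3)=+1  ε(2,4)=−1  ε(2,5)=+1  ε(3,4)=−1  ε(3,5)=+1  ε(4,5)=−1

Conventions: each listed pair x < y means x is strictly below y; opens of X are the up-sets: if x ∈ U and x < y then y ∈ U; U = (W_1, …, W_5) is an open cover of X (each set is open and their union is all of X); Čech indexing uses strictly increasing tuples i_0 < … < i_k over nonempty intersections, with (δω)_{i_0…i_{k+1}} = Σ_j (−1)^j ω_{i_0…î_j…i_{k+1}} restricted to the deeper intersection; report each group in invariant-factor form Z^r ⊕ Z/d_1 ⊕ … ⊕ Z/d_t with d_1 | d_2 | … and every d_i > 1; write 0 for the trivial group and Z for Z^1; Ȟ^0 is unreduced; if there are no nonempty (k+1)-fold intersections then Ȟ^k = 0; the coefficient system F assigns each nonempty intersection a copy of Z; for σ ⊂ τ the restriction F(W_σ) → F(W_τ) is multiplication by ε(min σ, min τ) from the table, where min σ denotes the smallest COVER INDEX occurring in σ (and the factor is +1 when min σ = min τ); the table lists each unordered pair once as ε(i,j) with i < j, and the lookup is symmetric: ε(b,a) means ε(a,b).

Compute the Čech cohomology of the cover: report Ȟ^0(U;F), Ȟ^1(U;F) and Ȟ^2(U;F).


nerve simplices:
  W12={t6} W13={t5,t7} W14={t3} W15={t1} W23={t2} W45={t4}
C dims 5,6; δ0: rk 5, SNF 1^4·2
degree 0: 5−5−0 = 0 → Ȟ^0 ≅ 0
degree 1: 6−0−5 = 1 plus torsion [2] → Ȟ^1 ≅ Z ⊕ Z/2
degree 2: 0−0−0 = 0 → Ȟ^2 ≅ 0

Ȟ^0(U;F) ≅ 0; Ȟ^1(U;F) ≅ Z ⊕ Z/2; Ȟ^2(U;F) ≅ 0


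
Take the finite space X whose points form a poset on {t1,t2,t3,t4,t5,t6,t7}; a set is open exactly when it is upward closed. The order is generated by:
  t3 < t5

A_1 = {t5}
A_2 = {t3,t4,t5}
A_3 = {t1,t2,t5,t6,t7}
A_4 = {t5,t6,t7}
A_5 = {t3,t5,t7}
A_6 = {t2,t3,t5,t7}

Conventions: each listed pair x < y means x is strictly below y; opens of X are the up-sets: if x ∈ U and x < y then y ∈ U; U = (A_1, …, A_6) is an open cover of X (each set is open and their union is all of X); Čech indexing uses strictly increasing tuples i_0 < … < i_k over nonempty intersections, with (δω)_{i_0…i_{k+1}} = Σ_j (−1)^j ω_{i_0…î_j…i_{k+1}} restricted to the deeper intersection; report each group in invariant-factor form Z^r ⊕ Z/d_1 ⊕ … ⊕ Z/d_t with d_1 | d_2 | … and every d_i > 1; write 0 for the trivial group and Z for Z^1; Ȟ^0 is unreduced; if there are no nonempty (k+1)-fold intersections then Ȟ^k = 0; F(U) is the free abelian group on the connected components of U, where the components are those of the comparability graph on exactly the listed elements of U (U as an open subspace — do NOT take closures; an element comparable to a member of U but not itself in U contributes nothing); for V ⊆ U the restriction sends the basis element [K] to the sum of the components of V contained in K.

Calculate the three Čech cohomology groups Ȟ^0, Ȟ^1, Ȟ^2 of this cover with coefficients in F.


Ȟ^0 = Z^6, Ȟ^1 = 0 and Ȟ^2 = 0

nonempty intersections:
  A12={t5} A13={t5} A14={t5} A15={t5} A16={t5} A23={t5} A24={t5} A25={t3,t5} A26={t3,t5} A34={t5,t6,t7} A35={t5,t7} A36={t2,t5,t7} A45={t5,t7} A46={t5,t7} A56={t3,t5,t7}
  A123={t5} A124={t5} A125={t5} A126={t5} A134={t5} A135={t5} A136={t5} A145={t5} A146={t5} A156={t5} A234={t5} A235={t5} A236={t5} A245={t5} A246={t5} A256={t3,t5} A345={t5,t7} A346={t5,t7} A356={t5,t7} A456={t5,t7}
  A1234={t5} A1235={t5} A1236={t5} A1245={t5} A1246={t5} A1256={t5} A1345={t5} A1346={t5} A1356={t5} A1456={t5} A2345={t5} A2346={t5} A2356={t5} A2456={t5} A3456={t5,t7}
  A12345={t5} A12346={t5} A12356={t5} A12456={t5} A13456={t5} A23456={t5}
  A123456={t5}
components per intersection:
  A1: {t5}
  A2: {t3,t5} {t4}
  A3: {t1} {t2} {t5} {t6} {t7}
  A4: {t5} {t6} {t7}
  A5: {t3,t5} {t7}
  A6: {t2} {t3,t5} {t7}
  A12: {t5}
  A13: {t5}
  A14: {t5}
  A15: {t5}
  A16: {t5}
  A23: {t5}
  A24: {t5}
  A25: {t3,t5}
  A26: {t3,t5}
  A34: {t5} {t6} {t7}
  A35: {t5} {t7}
  A36: {t2} {t5} {t7}
  A45: {t5} {t7}
  A46: {t5} {t7}
  A56: {t3,t5} {t7}
  A123: {t5}
  A124: {t5}
  A125: {t5}
  A126: {t5}
  A134: {t5}
  A135: {t5}
  A136: {t5}
  A145: {t5}
  A146: {t5}
  A156: {t5}
  A234: {t5}
  A235: {t5}
  A236: {t5}
  A245: {t5}
  A246: {t5}
  A256: {t3,t5}
  A345: {t5} {t7}
  A346: {t5} {t7}
  A356: {t5} {t7}
  A456: {t5} {t7}
  A1234: {t5}
  A1235: {t5}
  A1236: {t5}
  A1245: {t5}
  A1246: {t5}
  A1256: {t5}
  A1345: {t5}
  A1346: {t5}
  A1356: {t5}
  A1456: {t5}
  A2345: {t5}
  A2346: {t5}
  A2356: {t5}
  A2456: {t5}
  A3456: {t5} {t7}
  A12345: {t5}
  A12346: {t5}
  A12356: {t5}
  A12456: {t5}
  A13456: {t5}
  A23456: {t5}
  A123456: {t5}
C dims 16,23,24,16; δ0: rk 10, SNF 1^10; δ1: rk 13, SNF 1^13; δ2: rk 11, SNF 1^11
Ȟ^0: (16−10)−0=6 ⇒ Z^6
Ȟ^1: (23−13)−10=0 ⇒ 0
Ȟ^2: (24−11)−13=0 ⇒ 0


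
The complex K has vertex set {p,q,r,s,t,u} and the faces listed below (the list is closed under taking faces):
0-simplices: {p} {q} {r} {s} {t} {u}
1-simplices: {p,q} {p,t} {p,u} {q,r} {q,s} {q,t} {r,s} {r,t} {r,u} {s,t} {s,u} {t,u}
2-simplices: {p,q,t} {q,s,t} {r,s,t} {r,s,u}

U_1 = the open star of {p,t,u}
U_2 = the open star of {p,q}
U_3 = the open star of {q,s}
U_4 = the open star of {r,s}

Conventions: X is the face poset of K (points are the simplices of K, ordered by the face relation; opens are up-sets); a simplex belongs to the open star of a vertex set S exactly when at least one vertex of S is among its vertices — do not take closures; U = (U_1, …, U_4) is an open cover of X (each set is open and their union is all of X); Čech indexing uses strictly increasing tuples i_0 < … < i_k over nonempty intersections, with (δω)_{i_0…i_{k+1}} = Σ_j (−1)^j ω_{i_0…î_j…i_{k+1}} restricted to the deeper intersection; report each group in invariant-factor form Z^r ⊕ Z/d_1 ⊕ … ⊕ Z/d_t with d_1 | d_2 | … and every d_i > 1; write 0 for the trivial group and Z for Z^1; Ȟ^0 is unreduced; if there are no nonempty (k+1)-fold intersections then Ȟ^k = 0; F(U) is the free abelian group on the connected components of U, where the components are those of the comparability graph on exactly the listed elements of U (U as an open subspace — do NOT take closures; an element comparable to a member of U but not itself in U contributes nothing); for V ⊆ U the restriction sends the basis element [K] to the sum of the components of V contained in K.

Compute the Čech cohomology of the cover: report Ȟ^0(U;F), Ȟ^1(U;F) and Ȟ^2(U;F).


nerve of the cover:
  U1={{p},{t},{u},{p,q},{p,t},{p,u},{q,t},{r,t},{r,u},{s,t},{s,u},{t,u},{p,q,t},{q,s,t},{r,s,t},{r,s,u}} U2={{p},{q},{p,q},{p,t},{p,u},{q,r},{q,s},{q,t},{p,q,t},{q,s,t}} U3={{q},{s},{p,q},{q,r},{q,s},{q,t},{r,s},{s,t},{s,u},{p,q,t},{q,s,t},{r,s,t},{r,s,u}} U4={{r},{s},{q,r},{q,s},{r,s},{r,t},{r,u},{s,t},{s,u},{q,s,t},{r,s,t},{r,s,u}}
  U12={{p},{p,q},{p,t},{p,u},{q,t},{p,q,t},{q,s,t}} U13={{p,q},{q,t},{s,t},{s,u},{p,q,t},{q,s,t},{r,s,t},{r,s,u}} U14={{r,t},{r,u},{s,t},{s,u},{q,s,t},{r,s,t},{r,s,u}} U23={{q},{p,q},{q,r},{q,s},{q,t},{p,q,t},{q,s,t}} U24={{q,r},{q,s},{q,s,t}} U34={{s},{q,r},{q,s},{r,s},{s,t},{s,u},{q,s,t},{r,s,t},{r,s,u}}
  U123={{p,q},{q,t},{p,q,t},{q,s,t}} U124={{q,s,t}} U134={{s,t},{s,u},{q,s,t},{r,s,t},{r,s,u}} U234={{q,r},{q,s},{q,s,t}}
  U1234={{q,s,t}}
components per intersection:
  U1: {{p},{t},{u},{p,q},{p,t},{p,u},{q,t},{r,t},{r,u},{s,t},{s,u},{t,u},{p,q,t},{q,s,t},{r,s,t},{r,s,u}}
  U2: {{p},{q},{p,q},{p,t},{p,u},{q,r},{q,s},{q,t},{p,q,t},{q,s,t}}
  U3: {{q},{s},{p,q},{q,r},{q,s},{q,t},{r,s},{s,t},{s,u},{p,q,t},{q,s,t},{r,s,t},{r,s,u}}
  U4: {{r},{s},{q,r},{q,s},{r,s},{r,t},{r,u},{s,t},{s,u},{q,s,t},{r,s,t},{r,s,u}}
  U12: {{p},{p,q},{p,t},{p,u},{q,t},{p,q,t},{q,s,t}}
  U13: {{p,q},{q,t},{s,t},{p,q,t},{q,s,t},{r,s,t}} {{s,u},{r,s,u}}
  U14: {{r,t},{s,t},{q,s,t},{r,s,t}} {{r,u},{s,u},{r,s,u}}
  U23: {{q},{p,q},{q,r},{q,s},{q,t},{p,q,t},{q,s,t}}
  U24: {{q,r}} {{q,s},{q,s,t}}
  U34: {{s},{q,s},{r,s},{s,t},{s,u},{q,s,t},{r,s,t},{r,s,u}} {{q,r}}
  U123: {{p,q},{q,t},{p,q,t},{q,s,t}}
  U124: {{q,s,t}}
  U134: {{s,t},{q,s,t},{r,s,t}} {{s,u},{r,s,u}}
  U234: {{q,r}} {{q,s},{q,s,t}}
  U1234: {{q,s,t}}
C dims 4,10,6,1; δ0: rk 3, SNF 1^3; δ1: rk 5, SNF 1^5; δ2: rk 1, SNF 1^1
Ȟ^0 = (4 − 3) − 0 = 1, so Ȟ^0 ≅ Z
Ȟ^1 = (10 − 5) − 3 = 2, so Ȟ^1 ≅ Z^2
Ȟ^2 = (6 − 1) − 5 = 0, so Ȟ^2 ≅ 0

Ȟ^0 = Z,  Ȟ^1 = Z^2,  Ȟ^2 = 0


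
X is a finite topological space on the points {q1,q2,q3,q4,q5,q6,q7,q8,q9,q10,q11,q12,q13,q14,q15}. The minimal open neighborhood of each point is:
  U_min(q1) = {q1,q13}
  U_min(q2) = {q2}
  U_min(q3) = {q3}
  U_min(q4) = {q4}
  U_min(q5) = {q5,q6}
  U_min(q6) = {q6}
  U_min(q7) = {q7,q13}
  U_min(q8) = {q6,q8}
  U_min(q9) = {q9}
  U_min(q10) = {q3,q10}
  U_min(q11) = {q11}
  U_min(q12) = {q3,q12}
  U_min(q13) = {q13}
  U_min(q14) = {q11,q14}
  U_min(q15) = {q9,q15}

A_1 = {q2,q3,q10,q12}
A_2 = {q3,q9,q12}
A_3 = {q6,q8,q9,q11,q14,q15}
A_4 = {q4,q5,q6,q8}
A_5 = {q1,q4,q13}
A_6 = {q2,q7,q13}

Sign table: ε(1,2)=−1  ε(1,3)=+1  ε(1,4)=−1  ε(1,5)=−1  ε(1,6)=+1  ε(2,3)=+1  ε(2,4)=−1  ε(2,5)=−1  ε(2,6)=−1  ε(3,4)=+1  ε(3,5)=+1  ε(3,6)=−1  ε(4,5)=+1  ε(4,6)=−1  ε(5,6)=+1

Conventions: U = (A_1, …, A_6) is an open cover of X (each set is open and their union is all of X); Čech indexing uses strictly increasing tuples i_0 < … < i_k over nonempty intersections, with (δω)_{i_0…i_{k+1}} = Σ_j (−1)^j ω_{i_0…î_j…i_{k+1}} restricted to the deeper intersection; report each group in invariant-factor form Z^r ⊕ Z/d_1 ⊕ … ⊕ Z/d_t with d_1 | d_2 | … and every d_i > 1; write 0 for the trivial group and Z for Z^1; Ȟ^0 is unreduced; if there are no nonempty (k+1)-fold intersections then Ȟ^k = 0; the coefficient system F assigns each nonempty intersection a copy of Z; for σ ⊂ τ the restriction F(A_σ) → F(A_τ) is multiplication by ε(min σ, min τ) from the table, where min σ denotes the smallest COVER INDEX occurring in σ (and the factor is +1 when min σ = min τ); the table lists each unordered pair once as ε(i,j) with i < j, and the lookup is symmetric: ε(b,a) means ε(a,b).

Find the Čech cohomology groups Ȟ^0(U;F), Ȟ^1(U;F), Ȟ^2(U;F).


cover nerve:
  A12={q3,q12} A16={q2} A23={q9} A34={q6,q8} A45={q4} A56={q13}
C dims 6,6; δ0: rk 6, SNF 1^5·2
Ȟ^0: (6−6)−0=0 ⇒ 0
Ȟ^1: (6−0)−6=0 plus torsion [2] ⇒ Z/2
Ȟ^2: (0−0)−0=0 ⇒ 0

Ȟ^0(U;F) ≅ 0, Ȟ^1(U;F) ≅ Z/2, Ȟ^2(U;F) ≅ 0


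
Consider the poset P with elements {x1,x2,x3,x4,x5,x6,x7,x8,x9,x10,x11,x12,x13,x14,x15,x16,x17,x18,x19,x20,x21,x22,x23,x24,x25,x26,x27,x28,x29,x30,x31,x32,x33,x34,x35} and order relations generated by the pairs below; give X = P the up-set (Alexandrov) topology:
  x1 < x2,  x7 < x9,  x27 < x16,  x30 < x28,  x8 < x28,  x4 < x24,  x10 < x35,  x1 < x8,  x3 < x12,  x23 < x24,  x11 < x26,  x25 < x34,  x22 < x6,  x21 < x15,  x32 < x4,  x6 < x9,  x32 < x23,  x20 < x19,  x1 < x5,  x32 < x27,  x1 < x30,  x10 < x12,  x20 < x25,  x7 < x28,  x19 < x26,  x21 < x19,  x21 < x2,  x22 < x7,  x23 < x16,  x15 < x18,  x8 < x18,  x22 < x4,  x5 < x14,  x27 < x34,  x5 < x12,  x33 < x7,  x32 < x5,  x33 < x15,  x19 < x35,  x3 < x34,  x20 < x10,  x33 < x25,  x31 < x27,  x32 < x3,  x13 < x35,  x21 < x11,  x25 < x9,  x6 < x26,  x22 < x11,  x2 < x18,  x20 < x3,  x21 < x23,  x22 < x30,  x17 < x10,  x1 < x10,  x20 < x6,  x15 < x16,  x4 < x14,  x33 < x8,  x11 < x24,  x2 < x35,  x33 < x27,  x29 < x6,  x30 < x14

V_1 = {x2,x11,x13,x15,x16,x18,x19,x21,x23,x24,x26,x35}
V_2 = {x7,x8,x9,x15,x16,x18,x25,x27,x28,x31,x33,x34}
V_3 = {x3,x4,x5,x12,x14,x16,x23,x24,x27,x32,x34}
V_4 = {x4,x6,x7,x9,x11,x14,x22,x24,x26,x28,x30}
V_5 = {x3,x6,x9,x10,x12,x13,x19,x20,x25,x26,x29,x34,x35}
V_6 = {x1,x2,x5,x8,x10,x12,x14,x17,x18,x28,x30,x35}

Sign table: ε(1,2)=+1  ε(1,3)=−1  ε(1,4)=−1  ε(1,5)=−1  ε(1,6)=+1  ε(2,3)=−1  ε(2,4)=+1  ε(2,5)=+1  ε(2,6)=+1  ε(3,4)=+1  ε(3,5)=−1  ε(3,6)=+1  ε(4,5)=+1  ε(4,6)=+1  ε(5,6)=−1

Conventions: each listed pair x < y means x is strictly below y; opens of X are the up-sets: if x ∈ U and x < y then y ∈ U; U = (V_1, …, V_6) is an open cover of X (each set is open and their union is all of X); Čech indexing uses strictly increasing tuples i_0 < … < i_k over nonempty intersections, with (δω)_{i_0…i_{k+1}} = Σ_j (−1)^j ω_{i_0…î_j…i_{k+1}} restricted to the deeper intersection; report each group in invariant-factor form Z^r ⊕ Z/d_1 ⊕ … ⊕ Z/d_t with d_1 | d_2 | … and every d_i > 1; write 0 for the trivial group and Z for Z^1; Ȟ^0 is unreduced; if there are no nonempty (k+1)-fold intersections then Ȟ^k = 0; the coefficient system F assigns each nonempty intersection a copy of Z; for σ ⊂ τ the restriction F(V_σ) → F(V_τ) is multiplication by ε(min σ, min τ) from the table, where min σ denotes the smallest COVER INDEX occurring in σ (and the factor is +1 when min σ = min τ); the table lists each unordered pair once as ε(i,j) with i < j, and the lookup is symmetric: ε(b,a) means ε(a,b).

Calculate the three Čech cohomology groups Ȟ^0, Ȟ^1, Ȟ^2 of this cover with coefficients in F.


Ȟ^0 ≅ 0; Ȟ^1 ≅ Z/2; Ȟ^2 ≅ Z

nonempty intersections:
  V12={x15,x16,x18} V13={x16,x23,x24} V14={x11,x24,x26} V15={x13,x19,x26,x35} V16={x2,x18,x35} V23={x16,x27,x34} V24={x7,x9,x28} V25={x9,x25,x34} V26={x8,x18,x28} V34={x4,x14,x24} V35={x3,x12,x34} V36={x5,x12,x14} V45={x6,x9,x26} V46={x14,x28,x30} V56={x10,x12,x35}
  V123={x16} V126={x18} V134={x24} V145={x26} V156={x35} V235={x34} V245={x9} V246={x28} V346={x14} V356={x12}
C dims 6,15,10; δ0: rk 6, SNF 1^5·2; δ1: rk 9, SNF 1^9
Ȟ^0: (6−6)−0=0 ⇒ 0
Ȟ^1: (15−9)−6=0 plus torsion [2] ⇒ Z/2
Ȟ^2: (10−0)−9=1 ⇒ Z


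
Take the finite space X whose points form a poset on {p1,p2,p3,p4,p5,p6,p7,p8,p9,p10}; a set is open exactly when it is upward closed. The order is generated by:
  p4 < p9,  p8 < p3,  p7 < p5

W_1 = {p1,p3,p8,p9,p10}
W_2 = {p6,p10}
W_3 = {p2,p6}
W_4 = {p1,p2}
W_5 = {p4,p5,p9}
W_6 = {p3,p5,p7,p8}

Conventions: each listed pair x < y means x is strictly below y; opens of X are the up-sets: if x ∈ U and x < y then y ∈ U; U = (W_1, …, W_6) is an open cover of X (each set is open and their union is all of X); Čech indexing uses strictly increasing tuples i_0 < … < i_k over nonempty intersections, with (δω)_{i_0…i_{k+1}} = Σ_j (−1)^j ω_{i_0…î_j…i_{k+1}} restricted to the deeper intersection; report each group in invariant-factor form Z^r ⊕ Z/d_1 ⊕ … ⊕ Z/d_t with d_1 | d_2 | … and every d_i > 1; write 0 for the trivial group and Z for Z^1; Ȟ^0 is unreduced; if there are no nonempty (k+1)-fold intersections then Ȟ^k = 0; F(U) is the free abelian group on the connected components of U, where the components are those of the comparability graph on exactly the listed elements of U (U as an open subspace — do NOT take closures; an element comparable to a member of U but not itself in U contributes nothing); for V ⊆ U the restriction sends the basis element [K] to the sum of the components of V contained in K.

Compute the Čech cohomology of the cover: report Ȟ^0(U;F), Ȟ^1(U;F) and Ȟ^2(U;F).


Ȟ^0 = Z^7,  Ȟ^1 = 0,  Ȟ^2 = 0

nerve simplices:
  W12={p10} W14={p1} W15={p9} W16={p3,p8} W23={p6} W34={p2} W56={p5}
components per intersection:
  W1: {p1} {p3,p8} {p9} {p10}
  W2: {p6} {p10}
  W3: {p2} {p6}
  W4: {p1} {p2}
  W5: {p4,p9} {p5}
  W6: {p3,p8} {p5,p7}
  W12: {p10}
  W14: {p1}
  W15: {p9}
  W16: {p3,p8}
  W23: {p6}
  W34: {p2}
  W56: {p5}
C dims 14,7; δ0: rk 7, SNF 1^7
degree 0: 14−7−0 = 7 → Ȟ^0 ≅ Z^7
degree 1: 7−0−7 = 0 → Ȟ^1 ≅ 0
degree 2: 0−0−0 = 0 → Ȟ^2 ≅ 0


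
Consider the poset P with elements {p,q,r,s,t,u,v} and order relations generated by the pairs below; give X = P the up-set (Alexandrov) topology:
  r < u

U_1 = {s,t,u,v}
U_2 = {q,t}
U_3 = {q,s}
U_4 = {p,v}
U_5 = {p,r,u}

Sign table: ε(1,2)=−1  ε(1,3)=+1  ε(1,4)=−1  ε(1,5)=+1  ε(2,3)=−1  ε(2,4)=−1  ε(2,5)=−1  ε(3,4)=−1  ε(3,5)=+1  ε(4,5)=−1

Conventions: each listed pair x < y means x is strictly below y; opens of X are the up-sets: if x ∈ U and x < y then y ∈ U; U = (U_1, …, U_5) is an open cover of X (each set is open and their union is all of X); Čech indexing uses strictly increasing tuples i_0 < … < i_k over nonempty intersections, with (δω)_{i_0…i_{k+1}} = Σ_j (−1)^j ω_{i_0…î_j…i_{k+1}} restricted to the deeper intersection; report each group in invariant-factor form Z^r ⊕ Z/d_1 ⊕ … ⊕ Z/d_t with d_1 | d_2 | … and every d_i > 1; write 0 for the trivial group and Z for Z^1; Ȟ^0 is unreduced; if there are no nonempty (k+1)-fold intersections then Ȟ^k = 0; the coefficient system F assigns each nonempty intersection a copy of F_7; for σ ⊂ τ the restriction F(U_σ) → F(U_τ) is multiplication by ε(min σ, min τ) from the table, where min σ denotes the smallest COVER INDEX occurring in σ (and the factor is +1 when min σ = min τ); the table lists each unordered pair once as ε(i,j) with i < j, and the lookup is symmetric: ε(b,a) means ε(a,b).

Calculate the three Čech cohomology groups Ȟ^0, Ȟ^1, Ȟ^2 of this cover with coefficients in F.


Ȟ^0(U;F) ≅ Z/7,  Ȟ^1(U;F) ≅ Z/7 ⊕ Z/7,  Ȟ^2(U;F) ≅ 0

intersection data:
  U12={t} U13={s} U14={v} U15={u} U23={q} U45={p}
C dims 5,6; δ0: rk_F7 4
Ȟ^0 = (5 − 4) − 0 = 1, so Ȟ^0 ≅ Z/7
Ȟ^1 = (6 − 0) − 4 = 2, so Ȟ^1 ≅ Z/7 ⊕ Z/7
Ȟ^2 = (0 − 0) − 0 = 0, so Ȟ^2 ≅ 0


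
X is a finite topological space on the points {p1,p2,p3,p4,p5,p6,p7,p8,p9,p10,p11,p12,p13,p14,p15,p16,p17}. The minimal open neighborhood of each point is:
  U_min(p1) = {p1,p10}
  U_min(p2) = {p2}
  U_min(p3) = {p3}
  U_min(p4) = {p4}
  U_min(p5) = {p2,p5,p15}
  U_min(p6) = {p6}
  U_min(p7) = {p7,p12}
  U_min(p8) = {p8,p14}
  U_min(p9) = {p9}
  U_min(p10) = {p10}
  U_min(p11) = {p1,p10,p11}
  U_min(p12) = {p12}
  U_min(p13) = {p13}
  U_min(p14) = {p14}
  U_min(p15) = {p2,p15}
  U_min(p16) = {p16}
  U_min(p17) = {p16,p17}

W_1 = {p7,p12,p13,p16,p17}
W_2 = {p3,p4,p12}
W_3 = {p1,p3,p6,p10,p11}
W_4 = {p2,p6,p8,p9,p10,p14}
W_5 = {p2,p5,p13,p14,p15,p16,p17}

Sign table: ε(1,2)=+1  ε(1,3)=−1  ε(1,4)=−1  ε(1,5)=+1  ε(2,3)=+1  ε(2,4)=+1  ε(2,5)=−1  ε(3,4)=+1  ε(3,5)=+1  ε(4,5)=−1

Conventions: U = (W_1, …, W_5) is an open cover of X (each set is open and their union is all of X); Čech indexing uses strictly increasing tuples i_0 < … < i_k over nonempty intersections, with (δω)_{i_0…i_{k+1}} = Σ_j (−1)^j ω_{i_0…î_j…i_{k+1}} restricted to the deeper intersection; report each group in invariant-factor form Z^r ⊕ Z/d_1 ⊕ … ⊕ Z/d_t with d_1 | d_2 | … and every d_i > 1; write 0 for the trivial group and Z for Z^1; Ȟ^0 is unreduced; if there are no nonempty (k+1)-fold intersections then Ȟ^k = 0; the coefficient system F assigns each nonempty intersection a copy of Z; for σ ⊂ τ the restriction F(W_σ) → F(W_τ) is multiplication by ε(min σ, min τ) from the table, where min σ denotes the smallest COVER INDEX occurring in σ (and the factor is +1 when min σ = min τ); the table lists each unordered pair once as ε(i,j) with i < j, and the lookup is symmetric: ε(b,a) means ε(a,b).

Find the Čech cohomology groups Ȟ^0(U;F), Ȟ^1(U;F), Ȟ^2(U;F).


Ȟ^0 ≅ 0,  Ȟ^1 ≅ Z/2,  Ȟ^2 ≅ 0

nerve of the cover:
  W12={p12} W15={p13,p16,p17} W23={p3} W34={p6,p10} W45={p2,p14}
C dims 5,5; δ0: rk 5, SNF 1^4·2
Ȟ^0 = (5 − 5) − 0 = 0, so Ȟ^0 ≅ 0
Ȟ^1 = (5 − 0) − 5 = 0 plus torsion [2], so Ȟ^1 ≅ Z/2
Ȟ^2 = (0 − 0) − 0 = 0, so Ȟ^2 ≅ 0


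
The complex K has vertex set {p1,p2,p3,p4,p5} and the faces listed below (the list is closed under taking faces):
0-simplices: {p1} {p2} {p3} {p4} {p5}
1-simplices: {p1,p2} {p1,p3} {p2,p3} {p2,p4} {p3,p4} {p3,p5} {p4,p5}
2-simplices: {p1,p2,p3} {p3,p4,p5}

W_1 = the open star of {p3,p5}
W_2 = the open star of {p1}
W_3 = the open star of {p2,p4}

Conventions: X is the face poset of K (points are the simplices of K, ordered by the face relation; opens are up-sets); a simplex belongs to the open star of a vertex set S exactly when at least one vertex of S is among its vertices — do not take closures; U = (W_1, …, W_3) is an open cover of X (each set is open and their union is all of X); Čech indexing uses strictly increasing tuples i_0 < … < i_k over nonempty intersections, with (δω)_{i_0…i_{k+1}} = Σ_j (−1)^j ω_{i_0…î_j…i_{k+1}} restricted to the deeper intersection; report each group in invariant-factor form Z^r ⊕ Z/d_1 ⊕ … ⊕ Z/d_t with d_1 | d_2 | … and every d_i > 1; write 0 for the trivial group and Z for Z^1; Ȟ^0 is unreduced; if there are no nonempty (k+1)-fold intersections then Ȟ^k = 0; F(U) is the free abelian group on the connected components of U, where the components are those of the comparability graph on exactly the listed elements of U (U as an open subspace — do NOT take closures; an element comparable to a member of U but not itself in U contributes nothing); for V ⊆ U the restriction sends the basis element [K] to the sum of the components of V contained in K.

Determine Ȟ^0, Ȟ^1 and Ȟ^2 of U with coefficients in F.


Ȟ^0 ≅ Z, Ȟ^1 ≅ Z and Ȟ^2 ≅ 0

nerve of the cover:
  W1={{p3},{p5},{p1,p3},{p2,p3},{p3,p4},{p3,p5},{p4,p5},{p1,p2,p3},{p3,p4,p5}} W2={{p1},{p1,p2},{p1,p3},{p1,p2,p3}} W3={{p2},{p4},{p1,p2},{p2,p3},{p2,p4},{p3,p4},{p4,p5},{p1,p2,p3},{p3,p4,p5}}
  W12={{p1,p3},{p1,p2,p3}} W13={{p2,p3},{p3,p4},{p4,p5},{p1,p2,p3},{p3,p4,p5}} W23={{p1,p2},{p1,p2,p3}}
  W123={{p1,p2,p3}}
components per intersection:
  W1: {{p3},{p5},{p1,p3},{p2,p3},{p3,p4},{p3,p5},{p4,p5},{p1,p2,p3},{p3,p4,p5}}
  W2: {{p1},{p1,p2},{p1,p3},{p1,p2,p3}}
  W3: {{p2},{p4},{p1,p2},{p2,p3},{p2,p4},{p3,p4},{p4,p5},{p1,p2,p3},{p3,p4,p5}}
  W12: {{p1,p3},{p1,p2,p3}}
  W13: {{p2,p3},{p1,p2,p3}} {{p3,p4},{p4,p5},{p3,p4,p5}}
  W23: {{p1,p2},{p1,p2,p3}}
  W123: {{p1,p2,p3}}
C dims 3,4,1; δ0: rk 2, SNF 1^2; δ1: rk 1, SNF 1^1
Ȟ^0 = (3 − 2) − 0 = 1, so Ȟ^0 ≅ Z
Ȟ^1 = (4 − 1) − 2 = 1, so Ȟ^1 ≅ Z
Ȟ^2 = (1 − 0) − 1 = 0, so Ȟ^2 ≅ 0
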